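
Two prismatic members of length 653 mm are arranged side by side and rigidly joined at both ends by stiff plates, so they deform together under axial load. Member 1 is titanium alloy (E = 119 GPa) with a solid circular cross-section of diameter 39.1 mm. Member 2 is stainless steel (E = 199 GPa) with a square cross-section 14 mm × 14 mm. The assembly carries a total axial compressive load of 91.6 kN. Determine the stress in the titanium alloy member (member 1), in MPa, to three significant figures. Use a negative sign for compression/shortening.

-59.9 MPa

A_1 = 1201 mm².
A_2 = 196 mm².
Equal strain + equilibrium ⇒ each member carries load in proportion to AE: A₁E₁ = 142900000 N, A₂E₂ = 39000000 N, ΣAE = 181900000 N.
σ₁ = P·E₁/ΣAE = -91600·119000/181900000 = -59.93 MPa.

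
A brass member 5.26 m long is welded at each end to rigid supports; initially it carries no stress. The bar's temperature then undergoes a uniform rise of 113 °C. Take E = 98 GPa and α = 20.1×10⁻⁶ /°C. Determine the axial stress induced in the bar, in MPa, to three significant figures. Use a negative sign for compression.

-223 MPa

Free thermal expansion αLΔT = 20.1e-6 · 5260 · 113 = 11.95 mm.
The walls impose strain ε = −(11.95)/5260 = -2.2713e-03; σ = Eε = 98000 · -2.2713e-03 = -222.6 MPa.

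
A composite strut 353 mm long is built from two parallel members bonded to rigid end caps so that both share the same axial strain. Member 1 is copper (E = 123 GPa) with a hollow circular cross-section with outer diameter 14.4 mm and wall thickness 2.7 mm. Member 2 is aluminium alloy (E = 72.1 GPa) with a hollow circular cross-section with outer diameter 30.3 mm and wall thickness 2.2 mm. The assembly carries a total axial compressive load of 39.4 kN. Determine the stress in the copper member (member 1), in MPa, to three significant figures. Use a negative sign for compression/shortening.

A_1 = 99.24 mm².
A_2 = 194.2 mm².
Equal strain + equilibrium ⇒ each member carries load in proportion to AE: A₁E₁ = 12210000 N, A₂E₂ = 14000000 N, ΣAE = 26210000 N.
σ₁ = P·E₁/ΣAE = -39400·123000/26210000 = -184.9 MPa.

-185 MPa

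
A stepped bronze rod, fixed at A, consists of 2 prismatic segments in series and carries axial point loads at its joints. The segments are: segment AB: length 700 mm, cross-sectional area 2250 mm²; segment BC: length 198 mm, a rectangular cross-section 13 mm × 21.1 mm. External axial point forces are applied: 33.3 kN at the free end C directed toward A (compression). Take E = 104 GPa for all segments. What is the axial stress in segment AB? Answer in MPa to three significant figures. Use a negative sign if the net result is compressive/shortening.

Internal axial forces (sectioning from the free end, tension +): N_BC = -33.3 kN, N_AB = -33.3 kN.
σ_AB = N_AB/A_AB = -33300/2250 = -14.8 MPa.

-14.8 MPa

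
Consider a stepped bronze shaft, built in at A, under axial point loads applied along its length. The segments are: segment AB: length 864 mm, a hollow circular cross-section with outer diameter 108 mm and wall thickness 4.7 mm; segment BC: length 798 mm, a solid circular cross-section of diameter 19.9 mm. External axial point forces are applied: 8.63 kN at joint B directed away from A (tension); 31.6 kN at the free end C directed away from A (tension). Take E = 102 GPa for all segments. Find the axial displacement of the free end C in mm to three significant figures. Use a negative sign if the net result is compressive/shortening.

Internal axial forces (sectioning from the free end, tension +): N_BC = 31.6 kN, N_AB = 40.23 kN.
A_AB = 1525 mm².
A_BC = 311 mm².
δ_AB = 40230·864/(1525·102000) = 0.2234 mm
δ_BC = 31600·798/(311·102000) = 0.7949 mm
δ = Σδ_i = 1.018 mm.

1.02 mm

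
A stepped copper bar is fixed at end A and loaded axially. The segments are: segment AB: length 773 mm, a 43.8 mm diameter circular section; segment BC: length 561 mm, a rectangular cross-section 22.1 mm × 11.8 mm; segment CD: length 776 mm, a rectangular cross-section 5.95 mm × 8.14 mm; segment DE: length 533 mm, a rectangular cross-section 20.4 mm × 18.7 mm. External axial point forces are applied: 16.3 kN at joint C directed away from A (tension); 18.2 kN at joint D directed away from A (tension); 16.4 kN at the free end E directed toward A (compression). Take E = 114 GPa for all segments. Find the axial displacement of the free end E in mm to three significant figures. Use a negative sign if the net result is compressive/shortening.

0.475 mm

Internal axial forces (sectioning from the free end, tension +): N_DE = -16.4 kN, N_CD = 1.8 kN, N_BC = 18.1 kN, N_AB = 18.1 kN.
A_AB = 1507 mm².
A_BC = 260.8 mm².
A_CD = 48.43 mm².
A_DE = 381.5 mm².
δ_AB = 18100·773/(1507·114000) = 0.08145 mm
δ_BC = 18100·561/(260.8·114000) = 0.3416 mm
δ_CD = 1800·776/(48.43·114000) = 0.253 mm
δ_DE = -16400·533/(381.5·114000) = -0.201 mm
δ = Σδ_i = 0.475 mm.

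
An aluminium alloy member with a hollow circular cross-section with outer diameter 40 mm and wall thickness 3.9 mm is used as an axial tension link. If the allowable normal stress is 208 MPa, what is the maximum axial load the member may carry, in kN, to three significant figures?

92.0 kN

A = 442.3 mm².
P_max = σ_allow · A = 208 · 442.3 = 92000 N = 92 kN.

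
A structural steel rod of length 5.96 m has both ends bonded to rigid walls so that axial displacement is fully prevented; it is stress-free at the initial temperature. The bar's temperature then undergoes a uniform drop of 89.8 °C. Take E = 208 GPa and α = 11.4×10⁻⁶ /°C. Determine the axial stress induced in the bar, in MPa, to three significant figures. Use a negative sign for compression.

Free thermal expansion αLΔT = 11.4e-6 · 5960 · -89.8 = -6.101 mm.
The walls impose strain ε = −(-6.101)/5960 = 1.0237e-03; σ = Eε = 208000 · 1.0237e-03 = 212.9 MPa.

213 MPa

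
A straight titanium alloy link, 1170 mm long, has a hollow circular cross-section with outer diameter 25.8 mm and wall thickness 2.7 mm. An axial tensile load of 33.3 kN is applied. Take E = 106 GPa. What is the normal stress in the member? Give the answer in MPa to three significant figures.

170 MPa

A = 195.9 mm².
σ = N/A = 33300/195.9 = 169.9 MPa.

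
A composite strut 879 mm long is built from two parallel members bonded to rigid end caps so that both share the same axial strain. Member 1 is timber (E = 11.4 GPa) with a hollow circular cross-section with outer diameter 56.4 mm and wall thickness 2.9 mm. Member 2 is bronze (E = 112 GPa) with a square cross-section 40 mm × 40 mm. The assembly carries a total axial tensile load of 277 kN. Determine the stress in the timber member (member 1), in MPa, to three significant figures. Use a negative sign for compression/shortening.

17.1 MPa

A_1 = 487.4 mm².
A_2 = 1600 mm².
Equal strain + equilibrium ⇒ each member carries load in proportion to AE: A₁E₁ = 5557000 N, A₂E₂ = 179200000 N, ΣAE = 184800000 N.
σ₁ = P·E₁/ΣAE = 277000·11400/184800000 = 17.09 MPa.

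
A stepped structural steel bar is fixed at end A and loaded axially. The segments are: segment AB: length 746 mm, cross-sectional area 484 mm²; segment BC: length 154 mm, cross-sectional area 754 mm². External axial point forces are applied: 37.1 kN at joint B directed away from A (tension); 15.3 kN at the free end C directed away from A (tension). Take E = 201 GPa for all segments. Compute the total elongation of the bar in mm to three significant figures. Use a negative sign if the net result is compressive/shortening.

0.417 mm

Internal axial forces (sectioning from the free end, tension +): N_BC = 15.3 kN, N_AB = 52.4 kN.
δ_AB = 52400·746/(484·201000) = 0.4018 mm
δ_BC = 15300·154/(754·201000) = 0.01555 mm
δ = Σδ_i = 0.4174 mm.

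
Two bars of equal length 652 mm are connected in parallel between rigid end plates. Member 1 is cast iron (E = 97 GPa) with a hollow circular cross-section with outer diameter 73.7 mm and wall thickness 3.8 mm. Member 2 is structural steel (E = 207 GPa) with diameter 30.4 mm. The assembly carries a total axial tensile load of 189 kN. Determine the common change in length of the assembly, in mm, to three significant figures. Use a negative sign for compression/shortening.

0.533 mm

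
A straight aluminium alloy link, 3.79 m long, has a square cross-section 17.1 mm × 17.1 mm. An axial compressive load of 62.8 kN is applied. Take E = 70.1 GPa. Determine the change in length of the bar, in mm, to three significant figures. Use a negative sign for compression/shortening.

A = 292.4 mm².
δ_mech = NL/(AE) = -62800·3790/(292.4·70100) = -11.61 mm.

-11.6 mm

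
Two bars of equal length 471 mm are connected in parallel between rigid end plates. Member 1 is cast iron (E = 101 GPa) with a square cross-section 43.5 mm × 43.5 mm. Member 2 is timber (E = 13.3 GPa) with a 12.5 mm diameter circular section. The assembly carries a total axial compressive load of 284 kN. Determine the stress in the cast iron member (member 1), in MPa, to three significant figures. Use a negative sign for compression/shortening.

-149 MPa

A_1 = 1892 mm².
A_2 = 122.7 mm².
Equal strain + equilibrium ⇒ each member carries load in proportion to AE: A₁E₁ = 191100000 N, A₂E₂ = 1632000 N, ΣAE = 192700000 N.
σ₁ = P·E₁/ΣAE = -284000·101000/192700000 = -148.8 MPa.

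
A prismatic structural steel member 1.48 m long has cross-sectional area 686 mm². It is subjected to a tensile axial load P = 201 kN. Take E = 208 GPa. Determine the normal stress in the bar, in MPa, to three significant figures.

293 MPa

σ = N/A = 201000/686 = 293 MPa.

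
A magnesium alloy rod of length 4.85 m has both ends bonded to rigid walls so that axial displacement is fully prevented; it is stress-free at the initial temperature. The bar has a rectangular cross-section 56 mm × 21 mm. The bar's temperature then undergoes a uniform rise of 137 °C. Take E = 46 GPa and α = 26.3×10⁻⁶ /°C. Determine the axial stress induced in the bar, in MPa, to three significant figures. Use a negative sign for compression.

Free thermal expansion αLΔT = 26.3e-6 · 4850 · 137 = 17.48 mm.
The walls impose strain ε = −(17.48)/4850 = -3.6031e-03; σ = Eε = 46000 · -3.6031e-03 = -165.7 MPa.

-166 MPa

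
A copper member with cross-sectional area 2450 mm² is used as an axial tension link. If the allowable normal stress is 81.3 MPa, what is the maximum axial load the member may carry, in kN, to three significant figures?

199 kN

P_max = σ_allow · A = 81.3 · 2450 = 199200 N = 199.2 kN.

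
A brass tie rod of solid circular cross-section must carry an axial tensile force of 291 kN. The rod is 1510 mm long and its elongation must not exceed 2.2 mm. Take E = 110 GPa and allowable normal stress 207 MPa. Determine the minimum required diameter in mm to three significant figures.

48.1 mm

Required area A ≥ P/σ_allow = 291000/207 = 1406 mm².
For a solid circular section, d ≥ √(4A/π) = 42.31 mm.
Elongation limit: A ≥ PL/(Eδ_allow) = 291000·1510/(110000·2.2) = 1816 mm² ⇒ d ≥ 48.08 mm.
The elongation limit governs.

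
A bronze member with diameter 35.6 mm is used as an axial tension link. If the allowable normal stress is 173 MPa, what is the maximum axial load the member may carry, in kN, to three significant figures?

172 kN

A = 995.4 mm².
P_max = σ_allow · A = 173 · 995.4 = 172200 N = 172.2 kN.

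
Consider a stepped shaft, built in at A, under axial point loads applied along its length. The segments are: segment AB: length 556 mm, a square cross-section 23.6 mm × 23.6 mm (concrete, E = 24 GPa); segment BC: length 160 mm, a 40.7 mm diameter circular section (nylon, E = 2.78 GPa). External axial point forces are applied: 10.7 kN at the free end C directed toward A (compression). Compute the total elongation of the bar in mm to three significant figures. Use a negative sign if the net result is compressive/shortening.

Internal axial forces (sectioning from the free end, tension +): N_BC = -10.7 kN, N_AB = -10.7 kN.
A_AB = 557 mm².
A_BC = 1301 mm².
δ_AB = -10700·556/(557·24000) = -0.4451 mm
δ_BC = -10700·160/(1301·2780) = -0.4733 mm
δ = Σδ_i = -0.9184 mm.

-0.918 mm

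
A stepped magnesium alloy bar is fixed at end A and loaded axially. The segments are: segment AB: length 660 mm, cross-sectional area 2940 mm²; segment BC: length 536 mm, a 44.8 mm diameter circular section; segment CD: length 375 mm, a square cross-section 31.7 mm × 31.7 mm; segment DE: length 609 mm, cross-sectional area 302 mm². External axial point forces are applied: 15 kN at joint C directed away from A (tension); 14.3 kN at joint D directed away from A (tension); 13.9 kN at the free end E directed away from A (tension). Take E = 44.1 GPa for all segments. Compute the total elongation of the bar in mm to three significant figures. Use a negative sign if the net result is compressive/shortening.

1.43 mm

Internal axial forces (sectioning from the free end, tension +): N_DE = 13.9 kN, N_CD = 28.2 kN, N_BC = 43.2 kN, N_AB = 43.2 kN.
A_BC = 1576 mm².
A_CD = 1005 mm².
δ_AB = 43200·660/(2940·44100) = 0.2199 mm
δ_BC = 43200·536/(1576·44100) = 0.3331 mm
δ_CD = 28200·375/(1005·44100) = 0.2386 mm
δ_DE = 13900·609/(302·44100) = 0.6356 mm
δ = Σδ_i = 1.427 mm.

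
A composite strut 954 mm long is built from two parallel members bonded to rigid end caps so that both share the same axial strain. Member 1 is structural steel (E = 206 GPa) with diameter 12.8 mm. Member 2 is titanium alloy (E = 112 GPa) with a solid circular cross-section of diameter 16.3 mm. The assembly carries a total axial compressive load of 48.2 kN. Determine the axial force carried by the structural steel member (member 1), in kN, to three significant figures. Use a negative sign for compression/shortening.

A_1 = 128.7 mm².
A_2 = 208.7 mm².
Equal strain + equilibrium ⇒ each member carries load in proportion to AE: A₁E₁ = 26510000 N, A₂E₂ = 23370000 N, ΣAE = 49880000 N.
F₁ = P·A₁E₁/ΣAE = -48200·26510000/49880000 = -25620 N.

-25.6 kN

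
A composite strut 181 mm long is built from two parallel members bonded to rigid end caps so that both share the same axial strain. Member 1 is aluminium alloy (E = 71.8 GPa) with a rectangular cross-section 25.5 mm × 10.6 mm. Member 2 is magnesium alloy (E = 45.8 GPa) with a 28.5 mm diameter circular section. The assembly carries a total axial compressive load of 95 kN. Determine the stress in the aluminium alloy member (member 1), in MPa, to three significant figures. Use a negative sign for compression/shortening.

-140 MPa

A_1 = 270.3 mm².
A_2 = 637.9 mm².
Equal strain + equilibrium ⇒ each member carries load in proportion to AE: A₁E₁ = 19410000 N, A₂E₂ = 29220000 N, ΣAE = 48630000 N.
σ₁ = P·E₁/ΣAE = -95000·71800/48630000 = -140.3 MPa.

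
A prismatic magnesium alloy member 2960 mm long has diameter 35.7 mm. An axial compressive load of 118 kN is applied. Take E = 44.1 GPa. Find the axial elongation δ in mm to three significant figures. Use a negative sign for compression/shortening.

-7.91 mm

A = 1001 mm².
δ_mech = NL/(AE) = -118000·2960/(1001·44100) = -7.912 mm.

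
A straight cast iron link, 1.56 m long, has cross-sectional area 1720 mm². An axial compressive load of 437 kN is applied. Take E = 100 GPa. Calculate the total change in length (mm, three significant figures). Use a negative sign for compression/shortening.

-3.96 mm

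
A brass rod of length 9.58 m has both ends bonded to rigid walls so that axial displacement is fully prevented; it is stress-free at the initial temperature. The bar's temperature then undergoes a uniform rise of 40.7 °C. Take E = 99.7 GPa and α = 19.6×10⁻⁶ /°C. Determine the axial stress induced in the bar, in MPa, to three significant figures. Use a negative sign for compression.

-79.5 MPa

Free thermal expansion αLΔT = 19.6e-6 · 9580 · 40.7 = 7.642 mm.
The walls impose strain ε = −(7.642)/9580 = -7.9772e-04; σ = Eε = 99700 · -7.9772e-04 = -79.53 MPa.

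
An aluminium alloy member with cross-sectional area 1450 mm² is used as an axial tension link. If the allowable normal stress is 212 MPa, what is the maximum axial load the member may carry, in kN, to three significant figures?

P_max = σ_allow · A = 212 · 1450 = 307400 N = 307.4 kN.

307 kN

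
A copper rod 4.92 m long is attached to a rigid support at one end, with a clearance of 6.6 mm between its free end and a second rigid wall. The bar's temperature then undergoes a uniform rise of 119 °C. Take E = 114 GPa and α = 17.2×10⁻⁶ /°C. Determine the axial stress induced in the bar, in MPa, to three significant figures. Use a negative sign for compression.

Free thermal expansion αLΔT = 17.2e-6 · 4920 · 119 = 10.07 mm.
The walls engage after the gap closes; constrained expansion = 10.07 − 6.6 = 3.47 mm.
The walls impose strain ε = −(3.47)/4920 = -7.0534e-04; σ = Eε = 114000 · -7.0534e-04 = -80.41 MPa.

-80.4 MPa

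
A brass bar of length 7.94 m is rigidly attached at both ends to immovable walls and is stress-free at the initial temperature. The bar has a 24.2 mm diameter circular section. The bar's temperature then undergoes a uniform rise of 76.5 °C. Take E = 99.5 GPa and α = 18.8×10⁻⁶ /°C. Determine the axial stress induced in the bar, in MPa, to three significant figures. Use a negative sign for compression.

-143 MPa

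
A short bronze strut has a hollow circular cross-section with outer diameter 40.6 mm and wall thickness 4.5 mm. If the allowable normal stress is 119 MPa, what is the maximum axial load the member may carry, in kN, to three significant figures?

A = 510.4 mm².
P_max = σ_allow · A = 119 · 510.4 = 60730 N = 60.73 kN.

60.7 kN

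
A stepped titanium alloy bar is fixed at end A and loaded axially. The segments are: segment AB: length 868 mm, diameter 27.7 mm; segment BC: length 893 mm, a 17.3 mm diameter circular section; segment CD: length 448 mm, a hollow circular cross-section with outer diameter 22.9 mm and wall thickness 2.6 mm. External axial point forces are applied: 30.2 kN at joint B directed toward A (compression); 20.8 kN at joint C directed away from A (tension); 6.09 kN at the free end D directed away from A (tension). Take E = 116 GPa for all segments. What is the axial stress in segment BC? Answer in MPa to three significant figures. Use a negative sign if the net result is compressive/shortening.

114 MPa

Internal axial forces (sectioning from the free end, tension +): N_CD = 6.09 kN, N_BC = 26.89 kN, N_AB = -3.31 kN.
A_BC = 235.1 mm².
σ_BC = N_BC/A_BC = 26890/235.1 = 114.4 MPa.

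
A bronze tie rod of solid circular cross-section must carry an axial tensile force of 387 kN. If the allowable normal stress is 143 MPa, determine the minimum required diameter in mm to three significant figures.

58.7 mm

Required area A ≥ P/σ_allow = 387000/143 = 2706 mm².
For a solid circular section, d ≥ √(4A/π) = 58.7 mm.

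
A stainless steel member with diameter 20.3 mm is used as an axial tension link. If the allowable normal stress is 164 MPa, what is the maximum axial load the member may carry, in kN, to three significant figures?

53.1 kN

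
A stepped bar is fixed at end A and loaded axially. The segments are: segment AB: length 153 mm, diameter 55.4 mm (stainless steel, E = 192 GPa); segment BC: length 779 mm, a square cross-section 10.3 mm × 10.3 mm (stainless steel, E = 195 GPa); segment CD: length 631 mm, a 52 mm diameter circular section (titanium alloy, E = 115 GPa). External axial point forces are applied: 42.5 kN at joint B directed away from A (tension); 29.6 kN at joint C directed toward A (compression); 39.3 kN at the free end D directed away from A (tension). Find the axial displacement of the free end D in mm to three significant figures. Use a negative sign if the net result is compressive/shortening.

0.484 mm

Internal axial forces (sectioning from the free end, tension +): N_CD = 39.3 kN, N_BC = 9.7 kN, N_AB = 52.2 kN.
A_AB = 2411 mm².
A_BC = 106.1 mm².
A_CD = 2124 mm².
δ_AB = 52200·153/(2411·192000) = 0.01726 mm
δ_BC = 9700·779/(106.1·195000) = 0.3653 mm
δ_CD = 39300·631/(2124·115000) = 0.1015 mm
δ = Σδ_i = 0.4841 mm.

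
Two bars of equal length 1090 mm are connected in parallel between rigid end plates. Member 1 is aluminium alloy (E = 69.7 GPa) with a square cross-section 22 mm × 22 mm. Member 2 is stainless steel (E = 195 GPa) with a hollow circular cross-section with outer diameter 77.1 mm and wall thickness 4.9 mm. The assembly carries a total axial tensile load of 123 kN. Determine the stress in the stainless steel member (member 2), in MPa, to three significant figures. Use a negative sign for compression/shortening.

95.8 MPa

A_1 = 484 mm².
A_2 = 1111 mm².
Equal strain + equilibrium ⇒ each member carries load in proportion to AE: A₁E₁ = 33730000 N, A₂E₂ = 216700000 N, ΣAE = 250500000 N.
σ₂ = P·E₂/ΣAE = 123000·195000/250500000 = 95.76 MPa.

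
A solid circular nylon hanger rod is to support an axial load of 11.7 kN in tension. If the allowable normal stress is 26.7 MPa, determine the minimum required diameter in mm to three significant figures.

Required area A ≥ P/σ_allow = 11700/26.7 = 438.2 mm².
For a solid circular section, d ≥ √(4A/π) = 23.62 mm.

23.6 mm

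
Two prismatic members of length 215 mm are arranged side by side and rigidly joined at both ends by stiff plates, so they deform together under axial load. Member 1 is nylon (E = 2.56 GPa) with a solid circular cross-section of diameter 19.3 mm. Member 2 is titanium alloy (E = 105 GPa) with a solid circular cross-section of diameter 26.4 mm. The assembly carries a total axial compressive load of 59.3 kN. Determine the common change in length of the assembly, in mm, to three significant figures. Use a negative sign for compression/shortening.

A_1 = 292.6 mm².
A_2 = 547.4 mm².
Equal strain + equilibrium ⇒ each member carries load in proportion to AE: A₁E₁ = 748900 N, A₂E₂ = 57480000 N, ΣAE = 58230000 N.
δ = PL/ΣAE = -59300·215/58230000 = -0.219 mm.

-0.219 mm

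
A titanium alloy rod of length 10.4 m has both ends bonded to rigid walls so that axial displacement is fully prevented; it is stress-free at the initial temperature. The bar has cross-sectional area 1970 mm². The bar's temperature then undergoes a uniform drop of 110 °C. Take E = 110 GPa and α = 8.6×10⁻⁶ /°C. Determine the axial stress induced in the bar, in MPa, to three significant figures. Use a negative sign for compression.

104 MPa

Free thermal expansion αLΔT = 8.6e-6 · 10400 · -110 = -9.838 mm.
The walls impose strain ε = −(-9.838)/10400 = 9.4600e-04; σ = Eε = 110000 · 9.4600e-04 = 104.1 MPa.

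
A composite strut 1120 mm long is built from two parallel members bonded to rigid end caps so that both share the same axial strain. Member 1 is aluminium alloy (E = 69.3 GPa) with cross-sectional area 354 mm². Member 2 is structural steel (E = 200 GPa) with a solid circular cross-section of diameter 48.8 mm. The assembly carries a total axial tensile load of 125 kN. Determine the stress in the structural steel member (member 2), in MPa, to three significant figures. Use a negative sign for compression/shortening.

A_2 = 1870 mm².
Equal strain + equilibrium ⇒ each member carries load in proportion to AE: A₁E₁ = 24530000 N, A₂E₂ = 374100000 N, ΣAE = 398600000 N.
σ₂ = P·E₂/ΣAE = 125000·200000/398600000 = 62.72 MPa.

62.7 MPa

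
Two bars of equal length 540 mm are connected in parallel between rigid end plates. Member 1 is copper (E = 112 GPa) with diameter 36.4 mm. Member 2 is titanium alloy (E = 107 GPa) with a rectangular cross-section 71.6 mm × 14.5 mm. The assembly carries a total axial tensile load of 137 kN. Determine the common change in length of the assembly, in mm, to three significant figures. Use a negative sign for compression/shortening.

A_1 = 1041 mm².
A_2 = 1038 mm².
Equal strain + equilibrium ⇒ each member carries load in proportion to AE: A₁E₁ = 116500000 N, A₂E₂ = 111100000 N, ΣAE = 227600000 N.
δ = PL/ΣAE = 137000·540/227600000 = 0.325 mm.

0.325 mm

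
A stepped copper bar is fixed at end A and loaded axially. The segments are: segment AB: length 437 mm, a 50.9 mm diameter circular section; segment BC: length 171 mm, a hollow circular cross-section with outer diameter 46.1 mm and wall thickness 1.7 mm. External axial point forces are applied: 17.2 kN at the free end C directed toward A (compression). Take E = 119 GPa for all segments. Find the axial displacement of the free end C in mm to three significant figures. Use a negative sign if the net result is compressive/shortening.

Internal axial forces (sectioning from the free end, tension +): N_BC = -17.2 kN, N_AB = -17.2 kN.
A_AB = 2035 mm².
A_BC = 237.1 mm².
δ_AB = -17200·437/(2035·119000) = -0.03104 mm
δ_BC = -17200·171/(237.1·119000) = -0.1042 mm
δ = Σδ_i = -0.1353 mm.

-0.135 mm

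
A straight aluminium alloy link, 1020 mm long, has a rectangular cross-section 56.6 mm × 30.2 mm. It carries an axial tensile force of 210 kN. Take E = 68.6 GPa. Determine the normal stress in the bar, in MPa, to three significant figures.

123 MPa

A = 1709 mm².
σ = N/A = 210000/1709 = 122.9 MPa.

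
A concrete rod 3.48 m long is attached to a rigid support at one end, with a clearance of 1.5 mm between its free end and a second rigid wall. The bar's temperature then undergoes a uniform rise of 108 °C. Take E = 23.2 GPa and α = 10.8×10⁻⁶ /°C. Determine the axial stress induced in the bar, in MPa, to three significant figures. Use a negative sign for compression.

-17.1 MPa

Free thermal expansion αLΔT = 10.8e-6 · 3480 · 108 = 4.059 mm.
The walls engage after the gap closes; constrained expansion = 4.059 − 1.5 = 2.559 mm.
The walls impose strain ε = −(2.559)/3480 = -7.3537e-04; σ = Eε = 23200 · -7.3537e-04 = -17.06 MPa.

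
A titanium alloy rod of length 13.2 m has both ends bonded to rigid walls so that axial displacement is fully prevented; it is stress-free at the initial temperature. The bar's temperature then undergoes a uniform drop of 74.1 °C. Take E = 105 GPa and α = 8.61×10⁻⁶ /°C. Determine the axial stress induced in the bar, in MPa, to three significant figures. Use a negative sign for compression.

67.0 MPa

Free thermal expansion αLΔT = 8.61e-6 · 13200 · -74.1 = -8.422 mm.
The walls impose strain ε = −(-8.422)/13200 = 6.3800e-04; σ = Eε = 105000 · 6.3800e-04 = 66.99 MPa.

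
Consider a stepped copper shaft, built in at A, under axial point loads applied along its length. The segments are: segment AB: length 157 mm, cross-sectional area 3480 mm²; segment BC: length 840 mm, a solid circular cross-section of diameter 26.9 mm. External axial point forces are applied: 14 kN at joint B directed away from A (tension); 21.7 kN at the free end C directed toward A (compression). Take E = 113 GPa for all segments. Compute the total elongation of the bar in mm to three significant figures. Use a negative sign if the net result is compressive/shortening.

-0.287 mm

Internal axial forces (sectioning from the free end, tension +): N_BC = -21.7 kN, N_AB = -7.7 kN.
A_BC = 568.3 mm².
δ_AB = -7700·157/(3480·113000) = -0.003074 mm
δ_BC = -21700·840/(568.3·113000) = -0.2838 mm
δ = Σδ_i = -0.2869 mm.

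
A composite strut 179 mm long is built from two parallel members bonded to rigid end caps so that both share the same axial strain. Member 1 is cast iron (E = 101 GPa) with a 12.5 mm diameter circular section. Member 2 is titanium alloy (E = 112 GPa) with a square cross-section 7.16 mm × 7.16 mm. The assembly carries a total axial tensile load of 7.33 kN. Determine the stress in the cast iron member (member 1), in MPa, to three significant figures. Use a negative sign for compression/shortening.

A_1 = 122.7 mm².
A_2 = 51.27 mm².
Equal strain + equilibrium ⇒ each member carries load in proportion to AE: A₁E₁ = 12390000 N, A₂E₂ = 5742000 N, ΣAE = 18140000 N.
σ₁ = P·E₁/ΣAE = 7330·101000/18140000 = 40.82 MPa.

40.8 MPa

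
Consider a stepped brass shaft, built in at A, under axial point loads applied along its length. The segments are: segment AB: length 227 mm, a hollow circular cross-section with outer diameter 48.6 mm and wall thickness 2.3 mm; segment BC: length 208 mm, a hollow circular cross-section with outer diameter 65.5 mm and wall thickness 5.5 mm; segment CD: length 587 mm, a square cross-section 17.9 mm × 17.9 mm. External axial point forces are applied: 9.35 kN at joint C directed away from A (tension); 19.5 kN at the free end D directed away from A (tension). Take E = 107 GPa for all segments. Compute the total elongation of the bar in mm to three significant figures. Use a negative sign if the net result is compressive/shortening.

0.571 mm

Internal axial forces (sectioning from the free end, tension +): N_CD = 19.5 kN, N_BC = 28.85 kN, N_AB = 28.85 kN.
A_AB = 334.5 mm².
A_BC = 1037 mm².
A_CD = 320.4 mm².
δ_AB = 28850·227/(334.5·107000) = 0.1829 mm
δ_BC = 28850·208/(1037·107000) = 0.0541 mm
δ_CD = 19500·587/(320.4·107000) = 0.3339 mm
δ = Σδ_i = 0.5709 mm.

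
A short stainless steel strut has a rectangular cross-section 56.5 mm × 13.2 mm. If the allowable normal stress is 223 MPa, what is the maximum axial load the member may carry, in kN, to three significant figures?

166 kN

A = 745.8 mm².
P_max = σ_allow · A = 223 · 745.8 = 166300 N = 166.3 kN.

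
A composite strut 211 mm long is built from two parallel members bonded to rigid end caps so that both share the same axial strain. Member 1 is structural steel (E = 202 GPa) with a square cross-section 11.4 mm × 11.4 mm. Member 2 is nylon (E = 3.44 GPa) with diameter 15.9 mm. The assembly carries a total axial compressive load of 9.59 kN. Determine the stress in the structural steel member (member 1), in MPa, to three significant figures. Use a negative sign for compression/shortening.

A_1 = 130 mm².
A_2 = 198.6 mm².
Equal strain + equilibrium ⇒ each member carries load in proportion to AE: A₁E₁ = 26250000 N, A₂E₂ = 683000 N, ΣAE = 26930000 N.
σ₁ = P·E₁/ΣAE = -9590·202000/26930000 = -71.92 MPa.

-71.9 MPa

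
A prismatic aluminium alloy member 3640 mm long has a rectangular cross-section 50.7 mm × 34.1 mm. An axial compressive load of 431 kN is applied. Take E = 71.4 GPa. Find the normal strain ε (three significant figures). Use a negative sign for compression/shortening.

A = 1729 mm².
σ = N/A = -249.3 MPa; ε = σ/E = -249.3/71400 = -3.492e-03.

-0.00349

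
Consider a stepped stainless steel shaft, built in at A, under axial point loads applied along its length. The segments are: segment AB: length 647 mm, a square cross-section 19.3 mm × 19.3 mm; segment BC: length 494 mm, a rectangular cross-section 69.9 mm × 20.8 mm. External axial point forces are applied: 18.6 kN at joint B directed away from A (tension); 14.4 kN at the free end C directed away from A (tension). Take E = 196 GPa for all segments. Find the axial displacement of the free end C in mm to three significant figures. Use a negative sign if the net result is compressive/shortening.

0.317 mm

Internal axial forces (sectioning from the free end, tension +): N_BC = 14.4 kN, N_AB = 33 kN.
A_AB = 372.5 mm².
A_BC = 1454 mm².
δ_AB = 33000·647/(372.5·196000) = 0.2924 mm
δ_BC = 14400·494/(1454·196000) = 0.02496 mm
δ = Σδ_i = 0.3174 mm.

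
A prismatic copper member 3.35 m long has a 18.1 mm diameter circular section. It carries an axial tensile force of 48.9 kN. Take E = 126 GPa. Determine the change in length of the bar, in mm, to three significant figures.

A = 257.3 mm².
δ_mech = NL/(AE) = 48900·3350/(257.3·126000) = 5.053 mm.

5.05 mm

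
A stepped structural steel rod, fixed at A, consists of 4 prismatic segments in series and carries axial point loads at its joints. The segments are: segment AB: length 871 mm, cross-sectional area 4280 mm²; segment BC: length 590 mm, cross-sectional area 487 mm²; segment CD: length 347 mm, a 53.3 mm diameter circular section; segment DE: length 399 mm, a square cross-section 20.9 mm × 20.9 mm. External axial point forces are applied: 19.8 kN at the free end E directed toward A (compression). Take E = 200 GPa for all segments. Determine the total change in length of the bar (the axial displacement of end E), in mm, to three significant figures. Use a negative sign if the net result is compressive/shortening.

-0.246 mm

Internal axial forces (sectioning from the free end, tension +): N_DE = -19.8 kN, N_CD = -19.8 kN, N_BC = -19.8 kN, N_AB = -19.8 kN.
A_CD = 2231 mm².
A_DE = 436.8 mm².
δ_AB = -19800·871/(4280·200000) = -0.02015 mm
δ_BC = -19800·590/(487·200000) = -0.1199 mm
δ_CD = -19800·347/(2231·200000) = -0.0154 mm
δ_DE = -19800·399/(436.8·200000) = -0.09043 mm
δ = Σδ_i = -0.2459 mm.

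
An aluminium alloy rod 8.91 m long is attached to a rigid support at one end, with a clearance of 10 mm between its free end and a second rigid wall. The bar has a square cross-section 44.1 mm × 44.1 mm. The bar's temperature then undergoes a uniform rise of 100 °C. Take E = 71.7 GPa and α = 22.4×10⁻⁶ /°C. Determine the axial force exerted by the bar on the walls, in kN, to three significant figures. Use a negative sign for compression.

-156 kN

Free thermal expansion αLΔT = 22.4e-6 · 8910 · 100 = 19.96 mm.
The walls engage after the gap closes; constrained expansion = 19.96 − 10 = 9.958 mm.
The walls impose strain ε = −(9.958)/8910 = -1.1177e-03; σ = Eε = 71700 · -1.1177e-03 = -80.14 MPa.
Wall reaction R = σ·A = -80.14·1945 = -155900 N = -155.9 kN.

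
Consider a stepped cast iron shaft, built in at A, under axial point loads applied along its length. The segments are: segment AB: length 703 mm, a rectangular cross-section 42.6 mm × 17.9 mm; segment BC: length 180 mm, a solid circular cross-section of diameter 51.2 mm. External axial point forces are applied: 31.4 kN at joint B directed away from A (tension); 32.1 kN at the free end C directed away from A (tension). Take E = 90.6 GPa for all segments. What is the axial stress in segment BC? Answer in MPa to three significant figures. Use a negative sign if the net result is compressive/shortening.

Internal axial forces (sectioning from the free end, tension +): N_BC = 32.1 kN, N_AB = 63.5 kN.
A_BC = 2059 mm².
σ_BC = N_BC/A_BC = 32100/2059 = 15.59 MPa.

15.6 MPa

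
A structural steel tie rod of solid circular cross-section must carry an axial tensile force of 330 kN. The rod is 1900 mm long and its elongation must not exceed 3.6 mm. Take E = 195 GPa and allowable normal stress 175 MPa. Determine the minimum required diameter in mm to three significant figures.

49.0 mm

Required area A ≥ P/σ_allow = 330000/175 = 1886 mm².
For a solid circular section, d ≥ √(4A/π) = 49 mm.
Elongation limit: A ≥ PL/(Eδ_allow) = 330000·1900/(195000·3.6) = 893.2 mm² ⇒ d ≥ 33.72 mm.
The stress limit governs.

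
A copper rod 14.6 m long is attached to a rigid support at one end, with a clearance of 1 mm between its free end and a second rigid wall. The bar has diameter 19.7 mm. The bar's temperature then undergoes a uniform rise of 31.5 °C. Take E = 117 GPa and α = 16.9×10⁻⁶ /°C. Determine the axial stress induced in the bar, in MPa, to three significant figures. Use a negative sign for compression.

Free thermal expansion αLΔT = 16.9e-6 · 14600 · 31.5 = 7.772 mm.
The walls engage after the gap closes; constrained expansion = 7.772 − 1 = 6.772 mm.
The walls impose strain ε = −(6.772)/14600 = -4.6386e-04; σ = Eε = 117000 · -4.6386e-04 = -54.27 MPa.

-54.3 MPa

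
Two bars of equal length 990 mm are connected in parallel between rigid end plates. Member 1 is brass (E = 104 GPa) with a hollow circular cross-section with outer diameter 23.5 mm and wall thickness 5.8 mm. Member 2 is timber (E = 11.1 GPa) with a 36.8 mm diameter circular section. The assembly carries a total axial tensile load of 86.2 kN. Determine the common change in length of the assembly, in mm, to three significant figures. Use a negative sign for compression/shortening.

1.88 mm

A_1 = 322.5 mm².
A_2 = 1064 mm².
Equal strain + equilibrium ⇒ each member carries load in proportion to AE: A₁E₁ = 33540000 N, A₂E₂ = 11810000 N, ΣAE = 45350000 N.
δ = PL/ΣAE = 86200·990/45350000 = 1.882 mm.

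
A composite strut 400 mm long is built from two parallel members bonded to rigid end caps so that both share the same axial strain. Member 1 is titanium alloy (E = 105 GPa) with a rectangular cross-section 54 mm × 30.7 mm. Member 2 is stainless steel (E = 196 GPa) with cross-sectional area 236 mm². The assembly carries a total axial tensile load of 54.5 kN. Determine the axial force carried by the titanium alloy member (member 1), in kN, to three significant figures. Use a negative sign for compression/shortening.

43.1 kN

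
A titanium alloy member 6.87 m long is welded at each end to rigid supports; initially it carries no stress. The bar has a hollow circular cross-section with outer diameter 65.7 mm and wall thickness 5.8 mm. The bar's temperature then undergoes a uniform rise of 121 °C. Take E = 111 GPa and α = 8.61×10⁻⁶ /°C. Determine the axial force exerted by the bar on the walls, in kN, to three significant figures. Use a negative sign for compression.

-126 kN

Free thermal expansion αLΔT = 8.61e-6 · 6870 · 121 = 7.157 mm.
The walls impose strain ε = −(7.157)/6870 = -1.0418e-03; σ = Eε = 111000 · -1.0418e-03 = -115.6 MPa.
Wall reaction R = σ·A = -115.6·1091 = -126200 N = -126.2 kN.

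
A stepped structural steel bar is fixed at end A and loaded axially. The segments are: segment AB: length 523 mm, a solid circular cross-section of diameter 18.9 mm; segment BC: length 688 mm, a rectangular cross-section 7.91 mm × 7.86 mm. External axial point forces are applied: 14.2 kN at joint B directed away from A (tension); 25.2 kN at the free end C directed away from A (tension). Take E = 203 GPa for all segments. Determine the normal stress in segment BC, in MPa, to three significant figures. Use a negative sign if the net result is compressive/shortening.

405 MPa

Internal axial forces (sectioning from the free end, tension +): N_BC = 25.2 kN, N_AB = 39.4 kN.
A_BC = 62.17 mm².
σ_BC = N_BC/A_BC = 25200/62.17 = 405.3 MPa.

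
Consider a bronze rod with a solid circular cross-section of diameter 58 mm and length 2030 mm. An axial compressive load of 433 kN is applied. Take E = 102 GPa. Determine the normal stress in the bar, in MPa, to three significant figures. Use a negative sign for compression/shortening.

A = 2642 mm².
σ = N/A = -433000/2642 = -163.9 MPa.

-164 MPa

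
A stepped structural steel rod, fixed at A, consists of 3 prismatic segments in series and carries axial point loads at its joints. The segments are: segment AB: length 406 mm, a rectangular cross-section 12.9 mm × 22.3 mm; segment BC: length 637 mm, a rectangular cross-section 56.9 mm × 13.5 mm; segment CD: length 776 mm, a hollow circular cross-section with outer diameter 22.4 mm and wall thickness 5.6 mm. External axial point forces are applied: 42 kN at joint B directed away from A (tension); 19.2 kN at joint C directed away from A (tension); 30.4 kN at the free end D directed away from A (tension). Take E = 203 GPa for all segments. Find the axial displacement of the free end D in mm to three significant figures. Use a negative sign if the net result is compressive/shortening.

Internal axial forces (sectioning from the free end, tension +): N_CD = 30.4 kN, N_BC = 49.6 kN, N_AB = 91.6 kN.
A_AB = 287.7 mm².
A_BC = 768.1 mm².
A_CD = 295.6 mm².
δ_AB = 91600·406/(287.7·203000) = 0.6368 mm
δ_BC = 49600·637/(768.1·203000) = 0.2026 mm
δ_CD = 30400·776/(295.6·203000) = 0.3932 mm
δ = Σδ_i = 1.233 mm.

1.23 mm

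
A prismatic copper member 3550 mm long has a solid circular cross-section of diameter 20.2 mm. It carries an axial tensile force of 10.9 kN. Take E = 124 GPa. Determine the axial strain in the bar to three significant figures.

A = 320.5 mm².
σ = N/A = 34.01 MPa; ε = σ/E = 34.01/124000 = 2.743e-04.

2.74e-04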